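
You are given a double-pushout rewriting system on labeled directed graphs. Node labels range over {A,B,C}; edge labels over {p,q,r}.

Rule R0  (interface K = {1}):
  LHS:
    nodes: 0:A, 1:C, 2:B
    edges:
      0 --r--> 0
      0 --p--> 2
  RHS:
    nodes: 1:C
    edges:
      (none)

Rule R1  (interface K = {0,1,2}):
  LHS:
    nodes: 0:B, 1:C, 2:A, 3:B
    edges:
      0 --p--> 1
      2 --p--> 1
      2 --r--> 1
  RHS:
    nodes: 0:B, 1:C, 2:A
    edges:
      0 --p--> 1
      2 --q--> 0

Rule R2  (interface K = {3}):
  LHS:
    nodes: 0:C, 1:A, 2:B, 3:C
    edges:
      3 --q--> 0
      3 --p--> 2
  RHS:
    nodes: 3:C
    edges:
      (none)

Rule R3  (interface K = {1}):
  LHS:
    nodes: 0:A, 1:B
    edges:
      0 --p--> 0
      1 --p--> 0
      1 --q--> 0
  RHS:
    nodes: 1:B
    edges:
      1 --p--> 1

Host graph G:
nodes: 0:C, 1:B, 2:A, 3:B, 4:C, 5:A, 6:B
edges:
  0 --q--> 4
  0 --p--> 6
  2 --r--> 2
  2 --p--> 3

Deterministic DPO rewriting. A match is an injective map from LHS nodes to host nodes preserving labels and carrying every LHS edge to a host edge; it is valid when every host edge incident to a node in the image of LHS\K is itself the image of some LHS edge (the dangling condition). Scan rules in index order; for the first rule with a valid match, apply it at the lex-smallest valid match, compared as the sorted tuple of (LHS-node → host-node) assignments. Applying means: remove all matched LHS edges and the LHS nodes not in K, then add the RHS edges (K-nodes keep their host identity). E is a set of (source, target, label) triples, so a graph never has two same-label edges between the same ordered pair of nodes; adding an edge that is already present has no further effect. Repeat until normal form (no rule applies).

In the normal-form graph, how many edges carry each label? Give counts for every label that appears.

Answer: (no edges)

Steps:
initial: |V|=7 |E|=4  E = 0-q->4 0-p->6 2-r->2 2-p->3
step 1: apply R0 at {0↦2, 1↦0, 2↦3}  → |V|=5 |E|=2  E = 0-q->4 0-p->6
step 2: apply R2 at {0↦4, 1↦5, 2↦6, 3↦0}  → |V|=2 |E|=0  E = ∅
normal form: no rule applies after step 2
NF edges: []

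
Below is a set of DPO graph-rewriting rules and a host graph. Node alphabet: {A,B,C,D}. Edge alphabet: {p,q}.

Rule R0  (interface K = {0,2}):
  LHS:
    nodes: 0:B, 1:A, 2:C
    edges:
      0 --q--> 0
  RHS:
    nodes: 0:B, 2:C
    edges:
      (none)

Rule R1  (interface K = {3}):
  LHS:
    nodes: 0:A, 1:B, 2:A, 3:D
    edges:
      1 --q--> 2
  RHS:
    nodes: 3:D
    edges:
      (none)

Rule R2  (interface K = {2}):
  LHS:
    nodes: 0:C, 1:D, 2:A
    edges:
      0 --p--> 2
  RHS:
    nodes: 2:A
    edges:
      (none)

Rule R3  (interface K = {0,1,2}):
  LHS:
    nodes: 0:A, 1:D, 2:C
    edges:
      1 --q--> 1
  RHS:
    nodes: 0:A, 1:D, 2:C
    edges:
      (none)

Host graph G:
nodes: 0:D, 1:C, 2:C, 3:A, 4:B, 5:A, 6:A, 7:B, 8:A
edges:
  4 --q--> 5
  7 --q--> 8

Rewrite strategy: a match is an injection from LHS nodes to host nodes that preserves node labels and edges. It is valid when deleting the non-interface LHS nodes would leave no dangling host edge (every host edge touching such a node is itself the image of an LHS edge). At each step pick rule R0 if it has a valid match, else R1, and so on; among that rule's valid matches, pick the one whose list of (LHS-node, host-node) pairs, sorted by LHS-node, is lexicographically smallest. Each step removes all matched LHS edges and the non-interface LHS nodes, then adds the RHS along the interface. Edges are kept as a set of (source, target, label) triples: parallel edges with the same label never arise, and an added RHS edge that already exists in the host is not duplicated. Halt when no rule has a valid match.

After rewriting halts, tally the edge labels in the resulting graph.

Answer: (no edges)

Steps:
[0] host  ⇒  9 nodes, 2 edges  {4-q->5 7-q->8}
[1] R1 @ {0↦3, 1↦4, 2↦5, 3↦0}  ⇒  6 nodes, 1 edges  {7-q->8}
[2] R1 @ {0↦6, 1↦7, 2↦8, 3↦0}  ⇒  3 nodes, 0 edges  {∅}
final graph: no rule applies after step 2
NF edges: []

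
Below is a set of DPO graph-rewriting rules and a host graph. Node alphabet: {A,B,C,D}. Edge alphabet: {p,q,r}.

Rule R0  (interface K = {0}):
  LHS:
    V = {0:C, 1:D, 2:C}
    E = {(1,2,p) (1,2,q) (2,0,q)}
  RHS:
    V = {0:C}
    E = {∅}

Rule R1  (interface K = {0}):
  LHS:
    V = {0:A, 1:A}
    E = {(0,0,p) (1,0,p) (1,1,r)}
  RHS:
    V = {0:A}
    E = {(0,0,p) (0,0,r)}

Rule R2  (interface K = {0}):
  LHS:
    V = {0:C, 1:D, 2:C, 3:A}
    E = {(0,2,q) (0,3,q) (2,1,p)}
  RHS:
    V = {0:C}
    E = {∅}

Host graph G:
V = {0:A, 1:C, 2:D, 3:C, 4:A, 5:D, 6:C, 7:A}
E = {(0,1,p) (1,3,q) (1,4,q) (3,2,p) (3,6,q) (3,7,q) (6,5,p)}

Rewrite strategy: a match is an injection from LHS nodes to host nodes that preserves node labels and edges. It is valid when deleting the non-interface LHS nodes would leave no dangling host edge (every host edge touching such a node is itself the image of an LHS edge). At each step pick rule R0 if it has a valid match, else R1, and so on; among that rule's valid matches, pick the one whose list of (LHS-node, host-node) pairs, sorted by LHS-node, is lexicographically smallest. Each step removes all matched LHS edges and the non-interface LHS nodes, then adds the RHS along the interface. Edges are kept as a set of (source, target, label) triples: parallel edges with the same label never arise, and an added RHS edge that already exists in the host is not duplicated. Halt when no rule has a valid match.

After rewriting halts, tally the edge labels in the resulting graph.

Answer: p:1

Steps:
initial: |V|=8 |E|=7  E = 0-p->1 1-q->3 1-q->4 3-p->2 3-q->6 3-q->7 6-p->5
step 1: apply R2 at {0↦3, 1↦5, 2↦6, 3↦7}  → |V|=5 |E|=4  E = 0-p->1 1-q->3 1-q->4 3-p->2
step 2: apply R2 at {0↦1, 1↦2, 2↦3, 3↦4}  → |V|=2 |E|=1  E = 0-p->1
halt: no rule applies after step 2
NF edges: [(0, 1, 'p')]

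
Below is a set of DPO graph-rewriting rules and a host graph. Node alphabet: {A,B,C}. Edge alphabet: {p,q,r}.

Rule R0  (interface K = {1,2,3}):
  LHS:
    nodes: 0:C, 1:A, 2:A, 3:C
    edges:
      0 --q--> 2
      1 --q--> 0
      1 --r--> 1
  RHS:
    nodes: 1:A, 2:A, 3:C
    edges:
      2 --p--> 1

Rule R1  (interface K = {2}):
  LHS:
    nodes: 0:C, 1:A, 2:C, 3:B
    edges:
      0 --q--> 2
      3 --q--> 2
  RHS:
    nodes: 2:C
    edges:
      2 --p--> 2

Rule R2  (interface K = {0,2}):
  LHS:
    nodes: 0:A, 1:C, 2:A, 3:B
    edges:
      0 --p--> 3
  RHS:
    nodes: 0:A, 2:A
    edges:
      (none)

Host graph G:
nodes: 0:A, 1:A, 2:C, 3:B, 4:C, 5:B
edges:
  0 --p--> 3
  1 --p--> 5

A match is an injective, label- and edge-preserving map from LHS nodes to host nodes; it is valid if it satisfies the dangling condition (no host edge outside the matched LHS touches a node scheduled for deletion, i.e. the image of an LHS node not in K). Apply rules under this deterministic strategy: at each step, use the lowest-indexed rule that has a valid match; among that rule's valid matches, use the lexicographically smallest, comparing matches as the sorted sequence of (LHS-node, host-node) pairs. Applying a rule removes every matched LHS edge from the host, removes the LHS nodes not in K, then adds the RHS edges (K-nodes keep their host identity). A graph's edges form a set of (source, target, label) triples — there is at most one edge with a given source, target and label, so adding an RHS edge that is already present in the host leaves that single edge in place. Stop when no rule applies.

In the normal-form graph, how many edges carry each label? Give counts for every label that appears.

Answer: (no edges)

Rewrite trace:
start.  V:6 E:2  edges: 0-p->3 1-p->5
1. fire R2 via {0↦0, 1↦2, 2↦1, 3↦3}  →  V:4 E:1  edges: 1-p->5
2. fire R2 via {0↦1, 1↦4, 2↦0, 3↦5}  →  V:2 E:0  edges: ∅
halt: no rule applies after step 2
NF edges: []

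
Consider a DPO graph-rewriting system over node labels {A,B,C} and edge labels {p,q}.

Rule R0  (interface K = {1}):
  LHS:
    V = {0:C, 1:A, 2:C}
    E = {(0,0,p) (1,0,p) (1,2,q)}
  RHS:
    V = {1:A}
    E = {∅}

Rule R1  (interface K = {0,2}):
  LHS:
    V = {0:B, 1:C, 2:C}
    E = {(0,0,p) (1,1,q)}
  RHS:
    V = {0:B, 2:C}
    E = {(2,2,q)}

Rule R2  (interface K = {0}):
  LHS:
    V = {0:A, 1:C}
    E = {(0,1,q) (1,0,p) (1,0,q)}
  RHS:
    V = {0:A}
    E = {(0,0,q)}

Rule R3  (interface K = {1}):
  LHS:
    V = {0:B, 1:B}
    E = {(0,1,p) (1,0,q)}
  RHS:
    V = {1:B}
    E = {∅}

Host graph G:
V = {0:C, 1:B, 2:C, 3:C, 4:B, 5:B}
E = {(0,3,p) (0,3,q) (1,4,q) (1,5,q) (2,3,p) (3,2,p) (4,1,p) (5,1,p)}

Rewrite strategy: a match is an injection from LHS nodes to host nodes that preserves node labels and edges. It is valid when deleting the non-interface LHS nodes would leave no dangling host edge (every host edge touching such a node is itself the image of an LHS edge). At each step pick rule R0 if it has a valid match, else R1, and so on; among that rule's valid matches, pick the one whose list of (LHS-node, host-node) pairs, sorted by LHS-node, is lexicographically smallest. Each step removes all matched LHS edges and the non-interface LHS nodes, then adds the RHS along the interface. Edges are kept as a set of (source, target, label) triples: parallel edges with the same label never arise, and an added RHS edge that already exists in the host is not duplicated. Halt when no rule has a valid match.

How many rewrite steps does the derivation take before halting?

initial: |V|=6 |E|=8  E = 0-p->3 0-q->3 1-q->4 1-q->5 2-p->3 3-p->2 4-p->1 5-p->1
step 1: apply R3 at {0↦4, 1↦1}  → |V|=5 |E|=6  E = 0-p->3 0-q->3 1-q->5 2-p->3 3-p->2 5-p->1
step 2: apply R3 at {0↦5, 1↦1}  → |V|=4 |E|=4  E = 0-p->3 0-q->3 2-p->3 3-p->2
normal form: no rule applies after step 2

Answer: 2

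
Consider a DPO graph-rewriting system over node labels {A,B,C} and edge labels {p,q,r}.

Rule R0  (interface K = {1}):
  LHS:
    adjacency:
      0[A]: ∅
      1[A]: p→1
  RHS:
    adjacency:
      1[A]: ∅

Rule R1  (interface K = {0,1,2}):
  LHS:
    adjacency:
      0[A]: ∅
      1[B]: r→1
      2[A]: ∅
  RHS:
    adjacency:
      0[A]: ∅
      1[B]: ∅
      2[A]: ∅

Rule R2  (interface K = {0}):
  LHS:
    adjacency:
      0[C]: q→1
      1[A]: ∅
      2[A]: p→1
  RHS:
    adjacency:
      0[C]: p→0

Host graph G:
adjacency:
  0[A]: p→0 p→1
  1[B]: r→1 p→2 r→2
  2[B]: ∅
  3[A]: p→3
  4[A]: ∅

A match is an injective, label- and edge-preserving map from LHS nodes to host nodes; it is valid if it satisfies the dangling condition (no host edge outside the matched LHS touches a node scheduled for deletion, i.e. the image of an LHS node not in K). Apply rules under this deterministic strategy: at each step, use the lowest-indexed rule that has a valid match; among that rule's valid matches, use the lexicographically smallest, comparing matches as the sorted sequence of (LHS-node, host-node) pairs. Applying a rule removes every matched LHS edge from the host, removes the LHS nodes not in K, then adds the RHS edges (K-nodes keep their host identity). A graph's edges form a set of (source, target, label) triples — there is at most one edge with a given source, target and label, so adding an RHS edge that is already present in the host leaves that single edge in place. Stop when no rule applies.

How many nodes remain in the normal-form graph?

[0] host  ⇒  5 nodes, 6 edges  {0-p->0 0-p->1 1-r->1 1-p->2 1-r->2 3-p->3}
[1] R0 @ {0↦4, 1↦0}  ⇒  4 nodes, 5 edges  {0-p->1 1-r->1 1-p->2 1-r->2 3-p->3}
[2] R1 @ {0↦0, 1↦1, 2↦3}  ⇒  4 nodes, 4 edges  {0-p->1 1-p->2 1-r->2 3-p->3}
final graph: no rule applies after step 2
NF nodes: {0:A, 1:B, 2:B, 3:A}

Answer: 4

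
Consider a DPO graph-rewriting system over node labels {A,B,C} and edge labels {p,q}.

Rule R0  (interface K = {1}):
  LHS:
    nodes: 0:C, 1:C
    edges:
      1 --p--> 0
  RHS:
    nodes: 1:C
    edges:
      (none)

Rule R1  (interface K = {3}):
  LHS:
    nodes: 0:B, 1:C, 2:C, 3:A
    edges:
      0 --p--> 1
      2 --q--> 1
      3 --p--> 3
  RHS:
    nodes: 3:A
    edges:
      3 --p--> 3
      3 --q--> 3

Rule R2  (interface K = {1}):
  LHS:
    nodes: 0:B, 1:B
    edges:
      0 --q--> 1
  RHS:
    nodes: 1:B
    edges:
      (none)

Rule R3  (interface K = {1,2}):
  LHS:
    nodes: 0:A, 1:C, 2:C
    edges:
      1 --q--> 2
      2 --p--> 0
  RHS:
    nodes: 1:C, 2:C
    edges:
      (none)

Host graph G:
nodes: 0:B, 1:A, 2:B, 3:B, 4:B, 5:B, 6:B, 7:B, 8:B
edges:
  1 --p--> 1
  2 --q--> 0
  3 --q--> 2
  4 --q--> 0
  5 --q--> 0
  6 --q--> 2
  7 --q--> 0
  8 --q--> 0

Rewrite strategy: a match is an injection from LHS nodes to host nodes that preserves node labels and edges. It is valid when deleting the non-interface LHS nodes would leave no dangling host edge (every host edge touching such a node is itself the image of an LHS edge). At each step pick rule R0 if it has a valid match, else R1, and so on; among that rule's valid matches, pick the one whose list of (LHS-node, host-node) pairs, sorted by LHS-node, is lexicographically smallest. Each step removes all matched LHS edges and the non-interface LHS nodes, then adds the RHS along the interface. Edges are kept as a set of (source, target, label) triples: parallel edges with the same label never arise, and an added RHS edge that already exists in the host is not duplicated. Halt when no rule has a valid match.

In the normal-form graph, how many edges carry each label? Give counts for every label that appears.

[0] host  ⇒  9 nodes, 8 edges  {1-p->1 2-q->0 3-q->2 4-q->0 5-q->0 6-q->2 7-q->0 8-q->0}
[1] R2 @ {0↦3, 1↦2}  ⇒  8 nodes, 7 edges  {1-p->1 2-q->0 4-q->0 5-q->0 6-q->2 7-q->0 8-q->0}
[2] R2 @ {0↦4, 1↦0}  ⇒  7 nodes, 6 edges  {1-p->1 2-q->0 5-q->0 6-q->2 7-q->0 8-q->0}
[3] R2 @ {0↦5, 1↦0}  ⇒  6 nodes, 5 edges  {1-p->1 2-q->0 6-q->2 7-q->0 8-q->0}
[4] R2 @ {0↦6, 1↦2}  ⇒  5 nodes, 4 edges  {1-p->1 2-q->0 7-q->0 8-q->0}
[5] R2 @ {0↦2, 1↦0}  ⇒  4 nodes, 3 edges  {1-p->1 7-q->0 8-q->0}
[6] R2 @ {0↦7, 1↦0}  ⇒  3 nodes, 2 edges  {1-p->1 8-q->0}
[7] R2 @ {0↦8, 1↦0}  ⇒  2 nodes, 1 edges  {1-p->1}
final graph: no rule applies after step 7
NF edges: [(1, 1, 'p')]

Answer: p:1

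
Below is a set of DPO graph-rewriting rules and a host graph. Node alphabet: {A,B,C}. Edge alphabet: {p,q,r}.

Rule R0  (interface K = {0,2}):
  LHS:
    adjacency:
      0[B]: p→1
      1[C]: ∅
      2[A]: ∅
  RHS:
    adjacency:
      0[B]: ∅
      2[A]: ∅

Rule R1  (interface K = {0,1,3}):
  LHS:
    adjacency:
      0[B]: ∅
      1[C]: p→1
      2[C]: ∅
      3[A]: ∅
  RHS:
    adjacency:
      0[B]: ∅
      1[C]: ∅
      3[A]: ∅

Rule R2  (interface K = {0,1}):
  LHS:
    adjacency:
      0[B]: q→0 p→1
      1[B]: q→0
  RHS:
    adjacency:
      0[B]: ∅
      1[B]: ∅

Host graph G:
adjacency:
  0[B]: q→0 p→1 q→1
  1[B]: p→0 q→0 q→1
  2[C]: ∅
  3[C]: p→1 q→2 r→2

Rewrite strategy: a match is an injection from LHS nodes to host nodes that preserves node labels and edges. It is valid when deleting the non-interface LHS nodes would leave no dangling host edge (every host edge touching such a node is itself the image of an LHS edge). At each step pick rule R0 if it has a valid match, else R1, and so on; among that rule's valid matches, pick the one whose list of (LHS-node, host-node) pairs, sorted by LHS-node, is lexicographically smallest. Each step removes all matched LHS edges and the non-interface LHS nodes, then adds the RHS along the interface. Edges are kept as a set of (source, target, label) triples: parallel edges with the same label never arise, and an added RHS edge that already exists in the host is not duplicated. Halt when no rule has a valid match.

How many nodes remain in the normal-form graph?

Answer: 4

Rewrite trace:
[0] host  ⇒  4 nodes, 9 edges  {0-q->0 0-p->1 0-q->1 1-p->0 1-q->0 1-q->1 3-p->1 3-q->2 3-r->2}
[1] R2 @ {0↦0, 1↦1}  ⇒  4 nodes, 6 edges  {0-q->1 1-p->0 1-q->1 3-p->1 3-q->2 3-r->2}
[2] R2 @ {0↦1, 1↦0}  ⇒  4 nodes, 3 edges  {3-p->1 3-q->2 3-r->2}
halt: no rule applies after step 2
NF nodes: {0:B, 1:B, 2:C, 3:C}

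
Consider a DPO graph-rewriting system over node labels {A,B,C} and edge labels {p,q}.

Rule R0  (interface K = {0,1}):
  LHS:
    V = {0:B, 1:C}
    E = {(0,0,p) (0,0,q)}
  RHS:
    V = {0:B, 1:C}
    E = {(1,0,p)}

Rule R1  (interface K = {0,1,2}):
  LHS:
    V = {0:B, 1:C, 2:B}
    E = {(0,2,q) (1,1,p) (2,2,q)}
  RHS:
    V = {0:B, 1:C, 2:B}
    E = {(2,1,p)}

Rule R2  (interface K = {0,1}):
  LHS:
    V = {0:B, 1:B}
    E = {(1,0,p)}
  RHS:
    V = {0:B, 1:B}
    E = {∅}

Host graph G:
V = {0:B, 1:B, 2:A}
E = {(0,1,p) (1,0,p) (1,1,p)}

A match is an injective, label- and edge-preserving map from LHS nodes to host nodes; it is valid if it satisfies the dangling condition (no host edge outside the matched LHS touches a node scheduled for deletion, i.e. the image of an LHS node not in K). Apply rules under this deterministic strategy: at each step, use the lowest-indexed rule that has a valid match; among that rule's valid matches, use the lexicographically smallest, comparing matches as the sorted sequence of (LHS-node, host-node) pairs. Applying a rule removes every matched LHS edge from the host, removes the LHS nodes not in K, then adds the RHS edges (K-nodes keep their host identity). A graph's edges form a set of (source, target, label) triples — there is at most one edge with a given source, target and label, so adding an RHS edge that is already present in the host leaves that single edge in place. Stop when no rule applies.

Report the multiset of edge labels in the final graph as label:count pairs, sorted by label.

start.  V:3 E:3  edges: 0-p->1 1-p->0 1-p->1
1. fire R2 via {0↦0, 1↦1}  →  V:3 E:2  edges: 0-p->1 1-p->1
2. fire R2 via {0↦1, 1↦0}  →  V:3 E:1  edges: 1-p->1
normal form: no rule applies after step 2
NF edges: [(1, 1, 'p')]

Answer: p:1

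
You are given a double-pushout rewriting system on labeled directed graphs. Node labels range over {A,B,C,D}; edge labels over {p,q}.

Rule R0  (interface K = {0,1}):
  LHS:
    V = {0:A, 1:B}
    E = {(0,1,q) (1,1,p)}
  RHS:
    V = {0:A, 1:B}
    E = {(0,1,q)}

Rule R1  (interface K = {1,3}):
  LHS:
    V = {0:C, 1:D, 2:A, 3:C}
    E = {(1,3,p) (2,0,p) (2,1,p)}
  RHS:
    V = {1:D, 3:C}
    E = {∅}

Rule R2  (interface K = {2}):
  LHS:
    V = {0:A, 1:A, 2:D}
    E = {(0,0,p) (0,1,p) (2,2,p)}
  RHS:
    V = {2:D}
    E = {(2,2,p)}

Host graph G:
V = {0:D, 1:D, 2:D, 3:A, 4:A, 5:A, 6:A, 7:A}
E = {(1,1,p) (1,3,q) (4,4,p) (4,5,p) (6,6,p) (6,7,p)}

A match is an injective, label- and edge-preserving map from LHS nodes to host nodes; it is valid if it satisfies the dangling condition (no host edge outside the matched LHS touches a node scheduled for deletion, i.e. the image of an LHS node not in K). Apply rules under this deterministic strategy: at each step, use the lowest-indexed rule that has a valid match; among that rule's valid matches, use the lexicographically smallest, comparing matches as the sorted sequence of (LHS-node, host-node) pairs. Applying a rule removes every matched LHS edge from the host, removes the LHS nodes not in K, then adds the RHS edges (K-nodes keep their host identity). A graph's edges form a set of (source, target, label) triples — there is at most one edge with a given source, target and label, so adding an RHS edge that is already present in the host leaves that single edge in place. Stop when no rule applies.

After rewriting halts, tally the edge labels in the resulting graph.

initial: |V|=8 |E|=6  E = 1-p->1 1-q->3 4-p->4 4-p->5 6-p->6 6-p->7
step 1: apply R2 at {0↦4, 1↦5, 2↦1}  → |V|=6 |E|=4  E = 1-p->1 1-q->3 6-p->6 6-p->7
step 2: apply R2 at {0↦6, 1↦7, 2↦1}  → |V|=4 |E|=2  E = 1-p->1 1-q->3
halt: no rule applies after step 2
NF edges: [(1, 1, 'p'), (1, 3, 'q')]

Answer: p:1 q:1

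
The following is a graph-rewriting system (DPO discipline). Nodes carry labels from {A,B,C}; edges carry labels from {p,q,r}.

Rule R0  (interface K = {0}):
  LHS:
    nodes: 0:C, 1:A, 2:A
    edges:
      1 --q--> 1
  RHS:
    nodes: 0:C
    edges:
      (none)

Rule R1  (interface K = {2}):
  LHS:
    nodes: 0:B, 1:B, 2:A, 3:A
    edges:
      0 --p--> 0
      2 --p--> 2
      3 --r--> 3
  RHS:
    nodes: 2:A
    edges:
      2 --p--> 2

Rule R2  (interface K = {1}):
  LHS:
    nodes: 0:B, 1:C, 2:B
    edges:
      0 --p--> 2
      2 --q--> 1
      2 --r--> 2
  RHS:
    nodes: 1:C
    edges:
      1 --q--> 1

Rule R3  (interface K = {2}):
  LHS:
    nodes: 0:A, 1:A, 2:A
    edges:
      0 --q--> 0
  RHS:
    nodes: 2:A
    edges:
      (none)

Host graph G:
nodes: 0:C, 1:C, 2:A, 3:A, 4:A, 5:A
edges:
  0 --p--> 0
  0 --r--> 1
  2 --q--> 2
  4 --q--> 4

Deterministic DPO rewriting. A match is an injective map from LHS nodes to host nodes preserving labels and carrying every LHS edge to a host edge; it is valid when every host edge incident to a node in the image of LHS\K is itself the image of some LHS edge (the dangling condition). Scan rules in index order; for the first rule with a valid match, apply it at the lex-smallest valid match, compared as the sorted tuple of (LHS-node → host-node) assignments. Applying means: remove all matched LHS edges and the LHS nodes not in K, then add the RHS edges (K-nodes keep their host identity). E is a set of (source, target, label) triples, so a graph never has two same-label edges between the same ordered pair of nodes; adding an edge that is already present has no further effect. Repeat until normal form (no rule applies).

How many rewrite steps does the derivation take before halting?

initial: |V|=6 |E|=4  E = 0-p->0 0-r->1 2-q->2 4-q->4
step 1: apply R0 at {0↦0, 1↦2, 2↦3}  → |V|=4 |E|=3  E = 0-p->0 0-r->1 4-q->4
step 2: apply R0 at {0↦0, 1↦4, 2↦5}  → |V|=2 |E|=2  E = 0-p->0 0-r->1
halt: no rule applies after step 2

Answer: 2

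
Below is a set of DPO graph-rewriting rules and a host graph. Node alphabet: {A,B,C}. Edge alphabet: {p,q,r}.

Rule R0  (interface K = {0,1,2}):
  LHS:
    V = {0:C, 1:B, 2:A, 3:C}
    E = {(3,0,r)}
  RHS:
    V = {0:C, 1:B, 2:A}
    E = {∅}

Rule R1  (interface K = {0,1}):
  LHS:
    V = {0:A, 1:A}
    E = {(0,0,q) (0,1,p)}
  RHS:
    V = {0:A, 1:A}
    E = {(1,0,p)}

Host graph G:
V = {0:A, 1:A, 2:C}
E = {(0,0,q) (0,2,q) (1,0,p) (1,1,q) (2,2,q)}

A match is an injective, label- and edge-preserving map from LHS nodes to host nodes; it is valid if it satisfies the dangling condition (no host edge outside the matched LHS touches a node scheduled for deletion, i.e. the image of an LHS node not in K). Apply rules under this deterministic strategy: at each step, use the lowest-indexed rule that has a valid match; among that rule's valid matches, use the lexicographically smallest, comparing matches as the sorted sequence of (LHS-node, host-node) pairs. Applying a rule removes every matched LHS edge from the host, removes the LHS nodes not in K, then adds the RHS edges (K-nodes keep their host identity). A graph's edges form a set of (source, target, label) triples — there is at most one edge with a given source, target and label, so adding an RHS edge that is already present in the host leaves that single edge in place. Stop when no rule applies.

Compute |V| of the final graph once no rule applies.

Answer: 3

Steps:
start.  V:3 E:5  edges: 0-q->0 0-q->2 1-p->0 1-q->1 2-q->2
1. fire R1 via {0↦1, 1↦0}  →  V:3 E:4  edges: 0-q->0 0-p->1 0-q->2 2-q->2
2. fire R1 via {0↦0, 1↦1}  →  V:3 E:3  edges: 0-q->2 1-p->0 2-q->2
final graph: no rule applies after step 2
NF nodes: {0:A, 1:A, 2:C}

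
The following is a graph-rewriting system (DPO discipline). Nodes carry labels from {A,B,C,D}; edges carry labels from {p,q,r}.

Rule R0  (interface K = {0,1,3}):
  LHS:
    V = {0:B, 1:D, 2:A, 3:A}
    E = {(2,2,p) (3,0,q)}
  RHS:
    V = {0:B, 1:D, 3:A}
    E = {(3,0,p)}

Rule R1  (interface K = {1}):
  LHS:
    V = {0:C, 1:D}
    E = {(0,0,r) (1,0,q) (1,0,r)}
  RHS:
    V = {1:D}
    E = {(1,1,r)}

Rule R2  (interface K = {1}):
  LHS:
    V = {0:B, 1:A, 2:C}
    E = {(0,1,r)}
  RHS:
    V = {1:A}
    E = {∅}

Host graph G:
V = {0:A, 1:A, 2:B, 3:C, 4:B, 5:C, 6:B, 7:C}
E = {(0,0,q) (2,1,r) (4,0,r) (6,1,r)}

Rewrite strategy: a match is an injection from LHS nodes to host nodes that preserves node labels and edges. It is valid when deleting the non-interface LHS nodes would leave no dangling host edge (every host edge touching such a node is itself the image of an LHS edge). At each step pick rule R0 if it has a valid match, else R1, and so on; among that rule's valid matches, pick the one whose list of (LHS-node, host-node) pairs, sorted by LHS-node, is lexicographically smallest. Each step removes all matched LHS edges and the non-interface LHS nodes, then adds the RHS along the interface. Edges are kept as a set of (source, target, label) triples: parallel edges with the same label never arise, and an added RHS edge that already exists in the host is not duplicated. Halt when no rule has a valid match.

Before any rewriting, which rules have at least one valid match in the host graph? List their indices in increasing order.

Answer: [R2]

Steps:
R0: no valid match — LHS pattern not found
R1: no valid match — LHS pattern not found
R2: 9 valid matches — {0↦2, 1↦1, 2↦3}, {0↦2, 1↦1, 2↦5}, {0↦2, 1↦1, 2↦7} (+6 more)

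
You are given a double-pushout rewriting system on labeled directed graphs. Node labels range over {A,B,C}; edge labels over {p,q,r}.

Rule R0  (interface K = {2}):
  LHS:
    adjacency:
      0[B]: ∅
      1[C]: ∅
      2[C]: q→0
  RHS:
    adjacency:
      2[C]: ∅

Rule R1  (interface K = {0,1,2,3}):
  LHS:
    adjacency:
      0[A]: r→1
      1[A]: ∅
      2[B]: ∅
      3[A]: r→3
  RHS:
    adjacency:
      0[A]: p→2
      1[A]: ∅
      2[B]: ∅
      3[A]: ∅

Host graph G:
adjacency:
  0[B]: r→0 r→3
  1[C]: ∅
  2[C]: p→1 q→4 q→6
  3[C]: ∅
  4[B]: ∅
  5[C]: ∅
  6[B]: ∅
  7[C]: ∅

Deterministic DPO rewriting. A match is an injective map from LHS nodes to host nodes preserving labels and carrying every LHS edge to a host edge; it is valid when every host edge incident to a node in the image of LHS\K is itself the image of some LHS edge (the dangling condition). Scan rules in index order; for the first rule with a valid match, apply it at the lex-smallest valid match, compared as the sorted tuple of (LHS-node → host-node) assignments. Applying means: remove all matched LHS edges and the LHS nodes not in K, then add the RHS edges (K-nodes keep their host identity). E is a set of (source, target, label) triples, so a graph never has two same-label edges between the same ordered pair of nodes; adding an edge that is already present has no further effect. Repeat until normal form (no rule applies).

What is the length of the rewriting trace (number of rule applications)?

Answer: 2

Derivation:
start.  V:8 E:5  edges: 0-r->0 0-r->3 2-p->1 2-q->4 2-q->6
1. fire R0 via {0↦4, 1↦5, 2↦2}  →  V:6 E:4  edges: 0-r->0 0-r->3 2-p->1 2-q->6
2. fire R0 via {0↦6, 1↦7, 2↦2}  →  V:4 E:3  edges: 0-r->0 0-r->3 2-p->1
halt: no rule applies after step 2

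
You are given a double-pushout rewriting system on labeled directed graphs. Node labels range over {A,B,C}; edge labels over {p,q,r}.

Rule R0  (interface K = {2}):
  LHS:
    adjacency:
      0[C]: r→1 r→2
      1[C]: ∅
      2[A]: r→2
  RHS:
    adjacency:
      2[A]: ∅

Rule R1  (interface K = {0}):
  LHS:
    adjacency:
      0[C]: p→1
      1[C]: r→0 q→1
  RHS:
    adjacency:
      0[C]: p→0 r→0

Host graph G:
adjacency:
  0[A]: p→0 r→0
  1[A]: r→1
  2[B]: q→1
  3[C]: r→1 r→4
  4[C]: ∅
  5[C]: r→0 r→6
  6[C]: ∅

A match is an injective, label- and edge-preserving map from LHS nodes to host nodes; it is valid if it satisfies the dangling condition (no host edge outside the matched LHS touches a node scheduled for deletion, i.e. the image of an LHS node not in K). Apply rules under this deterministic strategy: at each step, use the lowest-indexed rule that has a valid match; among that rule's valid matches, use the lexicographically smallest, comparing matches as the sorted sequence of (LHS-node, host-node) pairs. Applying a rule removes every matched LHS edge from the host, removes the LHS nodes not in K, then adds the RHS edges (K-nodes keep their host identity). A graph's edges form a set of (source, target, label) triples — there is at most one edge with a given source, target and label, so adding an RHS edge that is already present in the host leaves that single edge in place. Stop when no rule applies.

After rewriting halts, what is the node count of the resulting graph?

initial: |V|=7 |E|=8  E = 0-p->0 0-r->0 1-r->1 2-q->1 3-r->1 3-r->4 5-r->0 5-r->6
step 1: apply R0 at {0↦3, 1↦4, 2↦1}  → |V|=5 |E|=5  E = 0-p->0 0-r->0 2-q->1 5-r->0 5-r->6
step 2: apply R0 at {0↦5, 1↦6, 2↦0}  → |V|=3 |E|=2  E = 0-p->0 2-q->1
halt: no rule applies after step 2
NF nodes: {0:A, 1:A, 2:B}

Answer: 3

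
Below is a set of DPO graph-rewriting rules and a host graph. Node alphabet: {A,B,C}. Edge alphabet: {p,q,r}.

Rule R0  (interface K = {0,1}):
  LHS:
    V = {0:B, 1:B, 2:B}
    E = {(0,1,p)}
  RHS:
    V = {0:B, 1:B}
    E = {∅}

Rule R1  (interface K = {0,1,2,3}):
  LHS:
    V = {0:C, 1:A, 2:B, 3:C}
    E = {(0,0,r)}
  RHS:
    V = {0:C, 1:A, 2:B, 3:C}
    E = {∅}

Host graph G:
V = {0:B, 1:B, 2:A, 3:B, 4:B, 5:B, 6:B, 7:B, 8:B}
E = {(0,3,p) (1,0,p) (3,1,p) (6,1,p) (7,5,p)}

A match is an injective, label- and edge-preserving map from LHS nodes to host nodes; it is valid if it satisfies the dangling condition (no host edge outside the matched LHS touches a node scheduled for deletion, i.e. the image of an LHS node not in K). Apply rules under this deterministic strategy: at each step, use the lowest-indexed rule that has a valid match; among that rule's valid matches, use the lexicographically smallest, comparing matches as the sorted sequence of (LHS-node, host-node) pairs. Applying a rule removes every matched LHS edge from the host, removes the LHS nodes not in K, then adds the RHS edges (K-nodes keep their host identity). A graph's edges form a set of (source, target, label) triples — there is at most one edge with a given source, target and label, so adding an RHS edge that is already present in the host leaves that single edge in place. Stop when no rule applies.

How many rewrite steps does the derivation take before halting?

[0] host  ⇒  9 nodes, 5 edges  {0-p->3 1-p->0 3-p->1 6-p->1 7-p->5}
[1] R0 @ {0↦0, 1↦3, 2↦4}  ⇒  8 nodes, 4 edges  {1-p->0 3-p->1 6-p->1 7-p->5}
[2] R0 @ {0↦1, 1↦0, 2↦8}  ⇒  7 nodes, 3 edges  {3-p->1 6-p->1 7-p->5}
[3] R0 @ {0↦3, 1↦1, 2↦0}  ⇒  6 nodes, 2 edges  {6-p->1 7-p->5}
[4] R0 @ {0↦6, 1↦1, 2↦3}  ⇒  5 nodes, 1 edges  {7-p->5}
[5] R0 @ {0↦7, 1↦5, 2↦1}  ⇒  4 nodes, 0 edges  {∅}
normal form: no rule applies after step 5

Answer: 5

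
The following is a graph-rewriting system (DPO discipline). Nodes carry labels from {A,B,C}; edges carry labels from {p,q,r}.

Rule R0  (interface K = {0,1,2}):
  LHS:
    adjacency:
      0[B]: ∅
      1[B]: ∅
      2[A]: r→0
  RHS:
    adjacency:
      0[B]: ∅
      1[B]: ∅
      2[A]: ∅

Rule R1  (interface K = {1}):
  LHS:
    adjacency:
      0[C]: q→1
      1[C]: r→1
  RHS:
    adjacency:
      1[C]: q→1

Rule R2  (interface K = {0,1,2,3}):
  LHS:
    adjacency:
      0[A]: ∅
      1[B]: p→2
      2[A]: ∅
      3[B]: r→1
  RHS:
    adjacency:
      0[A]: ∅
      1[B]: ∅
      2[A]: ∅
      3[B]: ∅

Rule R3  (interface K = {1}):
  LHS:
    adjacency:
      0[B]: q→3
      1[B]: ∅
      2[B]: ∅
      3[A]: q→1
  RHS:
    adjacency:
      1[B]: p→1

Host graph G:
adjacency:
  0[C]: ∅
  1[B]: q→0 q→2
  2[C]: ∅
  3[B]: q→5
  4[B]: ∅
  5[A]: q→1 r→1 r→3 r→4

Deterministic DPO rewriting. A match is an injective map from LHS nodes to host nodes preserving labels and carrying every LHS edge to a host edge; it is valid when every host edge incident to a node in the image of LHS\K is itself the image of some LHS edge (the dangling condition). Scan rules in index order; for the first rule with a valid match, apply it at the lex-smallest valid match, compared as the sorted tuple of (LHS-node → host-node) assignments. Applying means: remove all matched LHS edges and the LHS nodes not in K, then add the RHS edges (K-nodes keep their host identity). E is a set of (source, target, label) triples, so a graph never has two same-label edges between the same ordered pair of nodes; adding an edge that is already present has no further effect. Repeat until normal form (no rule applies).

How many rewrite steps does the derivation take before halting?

start.  V:6 E:7  edges: 1-q->0 1-q->2 3-q->5 5-q->1 5-r->1 5-r->3 5-r->4
1. fire R0 via {0↦1, 1↦3, 2↦5}  →  V:6 E:6  edges: 1-q->0 1-q->2 3-q->5 5-q->1 5-r->3 5-r->4
2. fire R0 via {0↦3, 1↦1, 2↦5}  →  V:6 E:5  edges: 1-q->0 1-q->2 3-q->5 5-q->1 5-r->4
3. fire R0 via {0↦4, 1↦1, 2↦5}  →  V:6 E:4  edges: 1-q->0 1-q->2 3-q->5 5-q->1
4. fire R3 via {0↦3, 1↦1, 2↦4, 3↦5}  →  V:3 E:3  edges: 1-q->0 1-p->1 1-q->2
normal form: no rule applies after step 4

Answer: 4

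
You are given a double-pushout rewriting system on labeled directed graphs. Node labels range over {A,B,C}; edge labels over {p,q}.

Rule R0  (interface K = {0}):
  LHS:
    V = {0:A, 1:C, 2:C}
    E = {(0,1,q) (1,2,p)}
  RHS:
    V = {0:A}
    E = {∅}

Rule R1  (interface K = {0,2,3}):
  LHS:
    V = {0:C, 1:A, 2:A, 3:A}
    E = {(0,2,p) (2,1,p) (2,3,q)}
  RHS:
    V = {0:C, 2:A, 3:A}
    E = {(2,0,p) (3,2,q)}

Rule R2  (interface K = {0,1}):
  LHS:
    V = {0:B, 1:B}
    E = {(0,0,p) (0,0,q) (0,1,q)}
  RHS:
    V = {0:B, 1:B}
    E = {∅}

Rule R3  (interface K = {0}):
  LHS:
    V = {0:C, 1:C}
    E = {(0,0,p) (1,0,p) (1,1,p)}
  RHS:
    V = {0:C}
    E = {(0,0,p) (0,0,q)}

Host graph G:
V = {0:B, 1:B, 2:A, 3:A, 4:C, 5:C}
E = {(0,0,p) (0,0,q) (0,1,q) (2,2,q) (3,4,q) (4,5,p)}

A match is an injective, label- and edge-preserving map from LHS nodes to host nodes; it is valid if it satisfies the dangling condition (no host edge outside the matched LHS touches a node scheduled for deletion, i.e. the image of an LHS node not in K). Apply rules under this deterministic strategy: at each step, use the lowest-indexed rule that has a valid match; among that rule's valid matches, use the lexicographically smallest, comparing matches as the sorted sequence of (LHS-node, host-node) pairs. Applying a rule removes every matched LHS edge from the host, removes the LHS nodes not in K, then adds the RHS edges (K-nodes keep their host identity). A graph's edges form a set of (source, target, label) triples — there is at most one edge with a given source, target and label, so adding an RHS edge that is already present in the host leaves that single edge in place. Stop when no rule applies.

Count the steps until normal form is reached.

start.  V:6 E:6  edges: 0-p->0 0-q->0 0-q->1 2-q->2 3-q->4 4-p->5
1. fire R0 via {0↦3, 1↦4, 2↦5}  →  V:4 E:4  edges: 0-p->0 0-q->0 0-q->1 2-q->2
2. fire R2 via {0↦0, 1↦1}  →  V:4 E:1  edges: 2-q->2
halt: no rule applies after step 2

Answer: 2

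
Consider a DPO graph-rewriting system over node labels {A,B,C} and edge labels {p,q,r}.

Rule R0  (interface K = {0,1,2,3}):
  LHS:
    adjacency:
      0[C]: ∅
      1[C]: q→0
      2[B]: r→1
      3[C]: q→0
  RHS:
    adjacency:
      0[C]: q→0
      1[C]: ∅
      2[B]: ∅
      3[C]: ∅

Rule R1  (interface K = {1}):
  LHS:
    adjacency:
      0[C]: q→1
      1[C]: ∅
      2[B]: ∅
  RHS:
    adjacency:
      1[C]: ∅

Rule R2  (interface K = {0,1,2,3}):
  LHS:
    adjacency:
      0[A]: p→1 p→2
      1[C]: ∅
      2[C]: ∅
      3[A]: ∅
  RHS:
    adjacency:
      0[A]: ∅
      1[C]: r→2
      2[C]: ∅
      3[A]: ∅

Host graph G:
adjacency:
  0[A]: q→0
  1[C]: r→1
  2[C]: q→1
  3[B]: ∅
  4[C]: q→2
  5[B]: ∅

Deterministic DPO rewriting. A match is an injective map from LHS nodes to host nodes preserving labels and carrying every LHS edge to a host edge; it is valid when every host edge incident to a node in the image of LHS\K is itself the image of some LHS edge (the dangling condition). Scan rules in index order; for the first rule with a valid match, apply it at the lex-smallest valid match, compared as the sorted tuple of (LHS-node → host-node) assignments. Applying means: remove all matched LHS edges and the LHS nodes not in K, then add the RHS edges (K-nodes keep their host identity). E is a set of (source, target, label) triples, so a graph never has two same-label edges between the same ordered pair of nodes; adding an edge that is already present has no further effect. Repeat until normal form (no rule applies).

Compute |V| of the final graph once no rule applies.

Answer: 2

Steps:
[0] host  ⇒  6 nodes, 4 edges  {0-q->0 1-r->1 2-q->1 4-q->2}
[1] R1 @ {0↦4, 1↦2, 2↦3}  ⇒  4 nodes, 3 edges  {0-q->0 1-r->1 2-q->1}
[2] R1 @ {0↦2, 1↦1, 2↦5}  ⇒  2 nodes, 2 edges  {0-q->0 1-r->1}
halt: no rule applies after step 2
NF nodes: {0:A, 1:C}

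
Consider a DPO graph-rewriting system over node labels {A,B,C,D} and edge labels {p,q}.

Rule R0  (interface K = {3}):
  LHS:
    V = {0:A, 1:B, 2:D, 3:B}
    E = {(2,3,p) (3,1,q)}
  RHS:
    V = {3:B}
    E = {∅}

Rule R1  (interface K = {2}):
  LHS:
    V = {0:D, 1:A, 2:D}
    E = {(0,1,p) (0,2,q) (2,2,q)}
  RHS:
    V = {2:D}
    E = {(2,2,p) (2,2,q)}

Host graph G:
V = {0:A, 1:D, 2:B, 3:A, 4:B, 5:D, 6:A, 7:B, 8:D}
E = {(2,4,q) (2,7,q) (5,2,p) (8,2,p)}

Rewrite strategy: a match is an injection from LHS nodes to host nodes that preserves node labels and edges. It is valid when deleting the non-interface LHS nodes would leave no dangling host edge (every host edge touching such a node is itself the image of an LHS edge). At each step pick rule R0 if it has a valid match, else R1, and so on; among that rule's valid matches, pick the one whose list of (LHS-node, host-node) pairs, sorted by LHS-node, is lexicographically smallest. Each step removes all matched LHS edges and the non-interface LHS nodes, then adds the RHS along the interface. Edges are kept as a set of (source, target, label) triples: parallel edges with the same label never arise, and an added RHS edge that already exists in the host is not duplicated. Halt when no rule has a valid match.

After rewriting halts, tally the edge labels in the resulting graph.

[0] host  ⇒  9 nodes, 4 edges  {2-q->4 2-q->7 5-p->2 8-p->2}
[1] R0 @ {0↦0, 1↦4, 2↦5, 3↦2}  ⇒  6 nodes, 2 edges  {2-q->7 8-p->2}
[2] R0 @ {0↦3, 1↦7, 2↦8, 3↦2}  ⇒  3 nodes, 0 edges  {∅}
halt: no rule applies after step 2
NF edges: []

Answer: (no edges)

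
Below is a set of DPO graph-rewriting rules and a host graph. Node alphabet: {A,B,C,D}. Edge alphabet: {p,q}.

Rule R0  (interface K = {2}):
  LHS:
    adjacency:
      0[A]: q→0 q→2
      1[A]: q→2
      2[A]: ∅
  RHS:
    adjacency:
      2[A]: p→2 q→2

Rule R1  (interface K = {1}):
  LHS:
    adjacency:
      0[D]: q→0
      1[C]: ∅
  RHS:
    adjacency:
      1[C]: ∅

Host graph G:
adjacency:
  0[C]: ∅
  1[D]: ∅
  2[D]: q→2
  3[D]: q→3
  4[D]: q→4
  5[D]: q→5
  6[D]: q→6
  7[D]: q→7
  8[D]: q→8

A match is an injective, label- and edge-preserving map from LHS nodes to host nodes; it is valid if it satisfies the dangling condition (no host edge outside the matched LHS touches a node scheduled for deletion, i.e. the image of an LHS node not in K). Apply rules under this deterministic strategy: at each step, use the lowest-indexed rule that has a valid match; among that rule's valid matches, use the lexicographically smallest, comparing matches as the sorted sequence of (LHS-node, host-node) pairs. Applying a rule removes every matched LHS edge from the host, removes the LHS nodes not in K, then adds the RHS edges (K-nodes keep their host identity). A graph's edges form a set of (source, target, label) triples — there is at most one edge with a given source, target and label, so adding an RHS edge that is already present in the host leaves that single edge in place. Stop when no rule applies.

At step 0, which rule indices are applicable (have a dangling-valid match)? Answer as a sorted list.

R0: no valid match — LHS pattern not found
R1: 7 valid matches — {0↦2, 1↦0}, {0↦3, 1↦0}, {0↦4, 1↦0} (+4 more)

Answer: [R1]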